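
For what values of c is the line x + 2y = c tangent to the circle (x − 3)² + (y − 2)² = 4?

c = 7 ± 2√5

The line touches the circle iff its distance from (3, 2) is 2:
|1·3 + 2·2 − c| / √5 = 2
|c − (7)| = 2√5.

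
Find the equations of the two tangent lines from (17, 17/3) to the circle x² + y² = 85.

7x − 6y = 85 and 2x + 9y = 85

Write the tangent as mx − y + (17/3 − m·(17)) = 0 and set its distance from the centre to √85:
(−17m − (−17/3))² = 85(m² + 1)
54m² − 51m − 14 = 0, so m = 7/6 or m = −2/9.
Through (17, 17/3) these give 7x − 6y = 85 and 2x + 9y = 85.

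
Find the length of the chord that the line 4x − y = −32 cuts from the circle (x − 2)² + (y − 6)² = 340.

8√17

The distance from (2, 6) to the line is 34/√17, and r² = 340.
Half the chord is √(r² − d²) = √(272), so the full chord is 8√17.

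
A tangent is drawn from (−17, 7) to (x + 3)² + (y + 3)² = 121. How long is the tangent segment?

The centre is (−3, −3) and r = 11. The square of the distance from P to the centre is 196 + 100 = 296.
Power of the point: PT² = |PO|² − r² = 175, so PT = 5√7.

5√7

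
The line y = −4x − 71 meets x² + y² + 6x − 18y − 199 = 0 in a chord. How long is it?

Centre (−3, 9), r² = 289. Perpendicular distance d from centre to line = |68| / √17 = 68/√17.
Chord = 2√(r² − d²) = 2·√(17) = 2√17.

2√17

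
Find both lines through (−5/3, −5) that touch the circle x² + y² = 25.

3x + 4y = −25 and y = −5

Let a tangent through (−5/3, −5) have slope m. Its distance from (0, 0) must equal 5:
[m·(5/3) − (5)]² = 25(m² + 1)
4m² + 3m = 0, so m = −3/4 or m = 0.
With m = −3/4: 3x + 4y = −25. With m = 0: y = −5.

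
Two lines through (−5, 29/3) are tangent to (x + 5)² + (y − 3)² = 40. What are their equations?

Let a tangent through (−5, 29/3) have slope m. Its distance from (−5, 3) must equal 2√10:
[m·(0) − (−20/3)]² = 40(m² + 1)
9m² − 1 = 0, so m = −1/3 or m = 1/3.
Through (−5, 29/3) these give x + 3y = 24 and x − 3y = −34.

x + 3y = 24 and x − 3y = −34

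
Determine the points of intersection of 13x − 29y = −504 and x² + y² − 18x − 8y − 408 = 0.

(−12, 12) and (17, 25)

Substitute y = (504 + 13x)/29:
1010x² − 5050x − 206040 = 0  ⟹  x² − 5x − 204 = 0
x = 17 or x = −12, giving (17, 25) and (−12, 12).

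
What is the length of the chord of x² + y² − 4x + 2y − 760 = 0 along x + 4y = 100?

Express y = (100 − x)/4 and substitute into the circle:
17x² − 272x − 1360 = 0  ⟹  x² − 16x − 80 = 0
x = 20 or x = −4, giving (20, 20) and (−4, 26).
Chord length = distance between (20, 20) and (−4, 26) = √612 = 6√17.

6√17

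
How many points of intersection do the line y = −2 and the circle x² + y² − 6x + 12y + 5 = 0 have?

d² = (0·3 + 1·(−6) − (−2))² = 16; r² = 40.
Since d² < r², the line cuts the circle twice.

2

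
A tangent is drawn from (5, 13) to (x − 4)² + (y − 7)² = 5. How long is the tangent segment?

With centre O = (4, 7), |OP|² = 37 and r² = 5.
By the tangent–radius right angle, tangent length = √(|PO|² − r²) = √32 = 4√2.

4√2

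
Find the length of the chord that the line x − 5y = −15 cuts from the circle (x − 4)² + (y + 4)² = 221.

From the line, y = (15 + x)/5. Substituting:
26x² − 130x − 3900 = 0  ⟹  x² − 5x − 150 = 0
x = 15 or x = −10, giving (15, 6) and (−10, 1).
|(15, 6) − (−10, 1)| = √((25)² + (5)²) = 5√26.

5√26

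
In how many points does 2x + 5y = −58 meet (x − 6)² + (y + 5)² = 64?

Centre (6, −5), r² = 64. Distance² from centre to line = (45)²/29 = 2025/29.
Since d² > r², the line lies outside the circle.

0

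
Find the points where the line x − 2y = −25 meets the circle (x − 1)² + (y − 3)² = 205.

Express y = (25 + x)/2 and substitute into the circle:
5x² + 30x − 455 = 0  ⟹  x² + 6x − 91 = 0
x = 7 or x = −13, giving (7, 16) and (−13, 6).

(−13, 6) and (7, 16)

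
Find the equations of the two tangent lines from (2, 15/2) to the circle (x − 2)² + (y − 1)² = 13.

3x − 2y = −9 and 3x + 2y = 21

A line y − (15/2) = m(x − (2)) is tangent when its distance from (2, 1) is √13:
(0m − (−13/2))² = 13(m² + 1)
4m² − 9 = 0, so m = 3/2 or m = −3/2.
Through (2, 15/2) these give 3x − 2y = −9 and 3x + 2y = 21.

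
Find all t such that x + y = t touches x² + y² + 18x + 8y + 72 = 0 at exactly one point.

t = −13 ± 5√2

For a tangent, require d(centre, line) = r = 5.
|1·(−9) + 1·(−4) − t| / √2 = 5
|t − (−13)| = 5√2.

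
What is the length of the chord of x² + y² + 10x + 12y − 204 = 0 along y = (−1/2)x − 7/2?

Express y = (−7 − x)/2 and substitute into the circle:
5x² + 30x − 935 = 0  ⟹  x² + 6x − 187 = 0
x = 11 or x = −17, giving (11, −9) and (−17, 5).
Chord length = distance between (11, −9) and (−17, 5) = √980 = 14√5.

14√5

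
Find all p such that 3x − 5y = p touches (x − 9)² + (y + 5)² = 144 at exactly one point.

p = 52 ± 12√34

The line touches the circle iff its distance from (9, −5) is 12:
|3·9 − 5·(−5) − p| / √34 = 12
|p − (52)| = 12√34.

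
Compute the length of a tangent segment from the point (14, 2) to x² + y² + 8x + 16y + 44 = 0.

2√97

Centre (−4, −8), r² = 36. |PO|² = (18)² + (10)² = 424.
The tangent meets the radius at right angles, so tangent² = |PO|² − r² = 424 − 36 = 388.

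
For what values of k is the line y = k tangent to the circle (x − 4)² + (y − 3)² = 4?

k = 1 or k = 5

The line touches the circle iff its distance from (4, 3) is 2:
|0·4 + 1·3 − k| / √1 = 2
|k − (3)| = 2, so k = 5 or k = 1.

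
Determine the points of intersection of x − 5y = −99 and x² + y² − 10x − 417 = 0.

(−4, 19) and (6, 21)

From the line, y = (99 + x)/5. Substituting:
26x² − 52x − 624 = 0  ⟹  x² − 2x − 24 = 0
x = 6 or x = −4, giving (6, 21) and (−4, 19).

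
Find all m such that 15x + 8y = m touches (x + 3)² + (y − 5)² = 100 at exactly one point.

m = −175 or m = 165

Tangency holds when the distance from the centre (−3, 5) to the line equals the radius 10:
|15·(−3) + 8·5 − m| / √289 = 10
|m − (−5)| = 10·17, so m = 165 or m = −175.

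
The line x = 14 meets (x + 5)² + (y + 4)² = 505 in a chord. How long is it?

The line gives x = 14. Substituting into the circle:
y² + 8y − 128 = 0
y = 8 or y = −16, giving (14, 8) and (14, −16).
Chord length = distance between (14, 8) and (14, −16) = √576 = 24.

24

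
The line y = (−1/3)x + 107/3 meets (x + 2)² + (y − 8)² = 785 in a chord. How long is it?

The distance from (−2, 8) to the line is 85/√10, and r² = 785.
Half the chord is √(r² − d²) = √(125/2), so the full chord is 5√10.

5√10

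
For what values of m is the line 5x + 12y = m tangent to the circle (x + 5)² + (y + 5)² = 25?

m = −150 or m = −20

The line touches the circle iff its distance from (−5, −5) is 5:
|5·(−5) + 12·(−5) − m| / √169 = 5
|m − (−85)| = 5·13, so m = −20 or m = −150.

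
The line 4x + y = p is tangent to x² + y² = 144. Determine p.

p = ±12√17

The line touches the circle iff its distance from (0, 0) is 12:
|4·0 + 1·0 − p| / √17 = 12
|p| = 12√17.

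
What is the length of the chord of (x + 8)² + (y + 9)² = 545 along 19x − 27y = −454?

From the line, y = (454 + 19x)/27. Substituting:
1090x² + 38150x + 135160 = 0  ⟹  x² + 35x + 124 = 0
x = −4 or x = −31, giving (−4, 14) and (−31, −5).
|(−4, 14) − (−31, −5)| = √((27)² + (19)²) = √1090.

√1090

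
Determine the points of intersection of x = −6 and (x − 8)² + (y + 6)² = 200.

The line gives x = −6. Substituting into the circle:
y² + 12y + 32 = 0
y = −4 or y = −8, giving (−6, −4) and (−6, −8).

(−6, −8) and (−6, −4)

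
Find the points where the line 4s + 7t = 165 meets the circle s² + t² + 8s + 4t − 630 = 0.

Express t = (165 − 4s)/7 and substitute into the circle:
65s² − 1040s + 975 = 0  ⟹  s² − 16s + 15 = 0
s = 15 or s = 1, giving (15, 15) and (1, 23).

(1, 23) and (15, 15)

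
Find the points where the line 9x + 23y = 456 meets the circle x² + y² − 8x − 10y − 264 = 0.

Substitute y = (456 − 9x)/23:
610x² − 10370x − 36600 = 0  ⟹  x² − 17x − 60 = 0
x = 20 or x = −3, giving (20, 12) and (−3, 21).

(−3, 21) and (20, 12)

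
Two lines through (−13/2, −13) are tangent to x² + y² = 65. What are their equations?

Let a tangent through (−13/2, −13) have slope m. Its distance from (0, 0) must equal √65:
[m·(13/2) − (13)]² = 65(m² + 1)
7m² + 52m − 32 = 0, so m = −8 or m = 4/7.
Through (−13/2, −13) these give 8x + y = −65 and 4x − 7y = 65.

8x + y = −65 and 4x − 7y = 65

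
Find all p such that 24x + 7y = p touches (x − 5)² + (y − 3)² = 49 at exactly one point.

p = −34 or p = 316

For a tangent, require d(centre, line) = r = 7.
|24·5 + 7·3 − p| / √625 = 7
|p − (141)| = 7·25, so p = 316 or p = −34.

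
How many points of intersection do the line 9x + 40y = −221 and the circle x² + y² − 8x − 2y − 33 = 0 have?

0

d² = (9·4 + 40·1 − (−221))²/1681 = 88209/1681; r² = 50.
Since d² > r², the line lies outside the circle.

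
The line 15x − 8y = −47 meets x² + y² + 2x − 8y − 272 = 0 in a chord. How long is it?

Centre (−1, 4), r² = 289. Perpendicular distance d from centre to line = |0| / √289 = 0/√289.
Chord = 2√(r² − d²) = 2·√(289) = 34.

34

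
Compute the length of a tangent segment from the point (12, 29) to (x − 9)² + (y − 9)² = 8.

With centre O = (9, 9), |OP|² = 409 and r² = 8.
By the tangent–radius right angle, tangent length = √(|PO|² − r²) = √401.

√401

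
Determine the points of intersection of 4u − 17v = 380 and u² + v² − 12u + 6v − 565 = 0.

(−7, −24) and (27, −16)

From the line, v = (−380 + 4u)/17. Substituting:
305u² − 6100u − 57645 = 0  ⟹  u² − 20u − 189 = 0
u = 27 or u = −7, giving (27, −16) and (−7, −24).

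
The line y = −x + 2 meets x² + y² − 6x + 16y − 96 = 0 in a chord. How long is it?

The distance from (3, −8) to the line is 7/√2, and r² = 169.
Half the chord is √(r² − d²) = √(289/2), so the full chord is 17√2.

17√2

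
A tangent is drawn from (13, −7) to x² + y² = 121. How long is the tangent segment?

Centre (0, 0), r² = 121. |PO|² = (13)² + (−7)² = 218.
Power of the point: PT² = |PO|² − r² = 97, so PT = √97.

√97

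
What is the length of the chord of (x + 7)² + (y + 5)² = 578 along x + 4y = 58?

Centre (−7, −5), r² = 578. Perpendicular distance d from centre to line = |−85| / √17 = 85/√17.
Half the chord is √(r² − d²) = √(153), so the full chord is 6√17.

6√17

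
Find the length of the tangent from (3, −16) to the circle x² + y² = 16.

The centre is (0, 0) and r = 4. The square of the distance from P to the centre is 9 + 256 = 265.
The tangent meets the radius at right angles, so tangent² = |PO|² − r² = 265 − 16 = 249.

√249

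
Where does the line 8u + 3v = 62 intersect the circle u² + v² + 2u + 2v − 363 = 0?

Substitute v = (62 − 8u)/3:
73u² − 1022u + 949 = 0  ⟹  u² − 14u + 13 = 0
u = 13 or u = 1, giving (13, −14) and (1, 18).

(1, 18) and (13, −14)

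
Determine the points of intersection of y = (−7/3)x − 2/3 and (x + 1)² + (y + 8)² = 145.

(−2, 4) and (7, −17)

Express y = (−2 − 7x)/3 and substitute into the circle:
58x² − 290x − 812 = 0  ⟹  x² − 5x − 14 = 0
x = 7 or x = −2, giving (7, −17) and (−2, 4).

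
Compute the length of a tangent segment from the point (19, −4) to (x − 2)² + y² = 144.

√161

The centre is (2, 0) and r = 12. The square of the distance from P to the centre is 289 + 16 = 305.
The tangent meets the radius at right angles, so tangent² = |PO|² − r² = 305 − 144 = 161.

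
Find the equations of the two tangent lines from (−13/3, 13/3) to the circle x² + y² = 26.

Write the tangent as mx − y + (13/3 − m·(−13/3)) = 0 and set its distance from the centre to √26:
[m·(13/3) − (−13/3)]² = 26(m² + 1)
5m² − 26m + 5 = 0, so m = 1/5 or m = 5.
With m = 1/5: x − 5y = −26. With m = 5: 5x − y = −26.

x − 5y = −26 and 5x − y = −26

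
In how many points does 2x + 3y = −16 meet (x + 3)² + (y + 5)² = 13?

2

Substituting the line into the circle gives 13x² + 58x − 35 = 0.
Δ = 3364 − (−1820) = 5184.
Two real roots: the line is a secant.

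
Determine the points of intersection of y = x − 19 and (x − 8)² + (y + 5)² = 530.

From the line, y = x − 19. Substituting:
2x² − 44x − 270 = 0  ⟹  x² − 22x − 135 = 0
x = 27 or x = −5, giving (27, 8) and (−5, −24).

(−5, −24) and (27, 8)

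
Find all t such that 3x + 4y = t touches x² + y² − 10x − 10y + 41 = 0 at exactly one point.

Tangency holds when the distance from the centre (5, 5) to the line equals the radius 3:
|3·5 + 4·5 − t| / √25 = 3
|t − (35)| = 3·5, so t = 50 or t = 20.

t = 20 or t = 50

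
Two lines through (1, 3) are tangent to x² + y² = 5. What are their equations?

Write the tangent as mx − y + (3 − m·(1)) = 0 and set its distance from the centre to √5:
(−1m − (−3))² = 5(m² + 1)
2m² + 3m − 2 = 0, so m = −2 or m = 1/2.
Through (1, 3) these give 2x + y = 5 and x − 2y = −5.

2x + y = 5 and x − 2y = −5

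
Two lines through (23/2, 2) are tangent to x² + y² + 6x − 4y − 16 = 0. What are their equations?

Let a tangent through (23/2, 2) have slope m. Its distance from (−3, 2) must equal √29:
[m·(−29/2) − (0)]² = 29(m² + 1)
25m² − 4 = 0, so m = 2/5 or m = −2/5.
With m = 2/5: 2x − 5y = 13. With m = −2/5: 2x + 5y = 33.

2x − 5y = 13 and 2x + 5y = 33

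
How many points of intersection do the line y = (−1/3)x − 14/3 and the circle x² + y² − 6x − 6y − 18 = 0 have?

0

d² = (1·3 + 3·3 − (−14))²/10 = 338/5; r² = 36.
Since d² > r², the line lies outside the circle.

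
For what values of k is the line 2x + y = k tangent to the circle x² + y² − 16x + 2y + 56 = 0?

k = 15 ± 3√5

The line touches the circle iff its distance from (8, −1) is 3:
|2·8 + 1·(−1) − k| / √5 = 3
|k − (15)| = 3√5.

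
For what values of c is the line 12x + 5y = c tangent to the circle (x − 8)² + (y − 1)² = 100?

The line touches the circle iff its distance from (8, 1) is 10:
|12·8 + 5·1 − c| / √169 = 10
|c − (101)| = 10·13, so c = 231 or c = −29.

c = −29 or c = 231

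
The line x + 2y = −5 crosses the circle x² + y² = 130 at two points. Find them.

(−11, 3) and (9, −7)

From the line, y = (−5 − x)/2. Substituting:
5x² + 10x − 495 = 0  ⟹  x² + 2x − 99 = 0
x = 9 or x = −11, giving (9, −7) and (−11, 3).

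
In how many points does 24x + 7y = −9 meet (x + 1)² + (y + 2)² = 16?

Substituting the line into the circle gives 625x² − 142x − 710 = 0.
Δ = 20164 − (−1775000) = 1795164.
Two real roots: the line is a secant.

2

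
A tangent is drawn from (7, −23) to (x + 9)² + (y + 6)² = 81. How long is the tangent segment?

The centre is (−9, −6) and r = 9. The square of the distance from P to the centre is 256 + 289 = 545.
Power of the point: PT² = |PO|² − r² = 464, so PT = 4√29.

4√29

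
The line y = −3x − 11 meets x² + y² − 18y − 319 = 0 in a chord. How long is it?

12√10

Substitute y = −3x − 11:
10x² + 120x = 0  ⟹  x² + 12x = 0
x = 0 or x = −12, giving (0, −11) and (−12, 25).
Chord length = distance between (0, −11) and (−12, 25) = √1440 = 12√10.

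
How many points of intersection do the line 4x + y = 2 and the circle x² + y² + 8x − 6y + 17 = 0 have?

Centre (−4, 3), r² = 8. Distance² from centre to line = (−15)²/17 = 225/17.
Since d² > r², the line lies outside the circle.

0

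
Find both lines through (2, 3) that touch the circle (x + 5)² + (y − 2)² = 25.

Let a tangent through (2, 3) have slope m. Its distance from (−5, 2) must equal 5:
(−7m − (−1))² = 25(m² + 1)
12m² − 7m − 12 = 0, so m = −3/4 or m = 4/3.
With m = −3/4: 3x + 4y = 18. With m = 4/3: 4x − 3y = −1.

3x + 4y = 18 and 4x − 3y = −1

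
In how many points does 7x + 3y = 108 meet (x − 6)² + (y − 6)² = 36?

0

Substituting the line into the circle gives 58x² − 1368x + 8100 = 0.
Δ = 1871424 − 1879200 = −7776.
No real roots: the line does not meet the circle.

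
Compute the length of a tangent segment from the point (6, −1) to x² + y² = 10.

3√3

With centre O = (0, 0), |OP|² = 37 and r² = 10.
Power of the point: PT² = |PO|² − r² = 27, so PT = 3√3.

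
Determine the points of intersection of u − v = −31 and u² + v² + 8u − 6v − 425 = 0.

Substitute v = u + 31:
2u² + 64u + 350 = 0  ⟹  u² + 32u + 175 = 0
u = −7 or u = −25, giving (−7, 24) and (−25, 6).

(−25, 6) and (−7, 24)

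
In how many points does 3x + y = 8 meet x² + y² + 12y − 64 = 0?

2

Centre (0, −6), r² = 100. Distance² from centre to line = (−14)²/10 = 98/5.
Since d² < r², the line cuts the circle twice.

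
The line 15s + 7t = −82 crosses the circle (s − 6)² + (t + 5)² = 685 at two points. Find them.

Substitute t = (−82 − 15s)/7:
274s² + 822s − 29592 = 0  ⟹  s² + 3s − 108 = 0
s = 9 or s = −12, giving (9, −31) and (−12, 14).

(−12, 14) and (9, −31)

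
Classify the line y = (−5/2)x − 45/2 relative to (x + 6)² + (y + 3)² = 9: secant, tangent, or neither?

secant

Centre (−6, −3), r² = 9. Distance² from centre to line = (9)²/29 = 81/29.
Since d² < r², the line cuts the circle twice.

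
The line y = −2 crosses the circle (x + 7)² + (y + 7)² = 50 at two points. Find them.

(−12, −2) and (−2, −2)

From the line, y = −2. Substituting:
x² + 14x + 24 = 0
x = −2 or x = −12, giving (−2, −2) and (−12, −2).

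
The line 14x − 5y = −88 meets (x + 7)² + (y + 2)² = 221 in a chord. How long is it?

2√221

The distance from (−7, −2) to the line is 0/√221, and r² = 221.
Half the chord is √(r² − d²) = √(221), so the full chord is 2√221.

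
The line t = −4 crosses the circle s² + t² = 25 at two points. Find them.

From the line, t = −4. Substituting:
s² − 9 = 0
s = 3 or s = −3, giving (3, −4) and (−3, −4).

(−3, −4) and (3, −4)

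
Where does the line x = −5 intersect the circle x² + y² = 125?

The line gives x = −5. Substituting into the circle:
y² − 100 = 0
y = 10 or y = −10, giving (−5, 10) and (−5, −10).

(−5, −10) and (−5, 10)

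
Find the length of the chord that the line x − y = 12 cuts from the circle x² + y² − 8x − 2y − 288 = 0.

23√2

The distance from (4, 1) to the line is 9/√2, and r² = 305.
Chord = 2√(r² − d²) = 2·√(529/2) = 23√2.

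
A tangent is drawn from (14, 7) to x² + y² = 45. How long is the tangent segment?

10√2

The centre is (0, 0) and r = 3√5. The square of the distance from P to the centre is 196 + 49 = 245.
By the tangent–radius right angle, tangent length = √(|PO|² − r²) = √200 = 10√2.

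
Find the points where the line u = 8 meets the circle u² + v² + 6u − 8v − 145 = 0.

(8, −3) and (8, 11)

The line gives u = 8. Substituting into the circle:
v² − 8v − 33 = 0
v = 11 or v = −3, giving (8, 11) and (8, −3).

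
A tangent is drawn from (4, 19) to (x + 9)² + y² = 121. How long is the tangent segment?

√409

The centre is (−9, 0) and r = 11. The square of the distance from P to the centre is 169 + 361 = 530.
Power of the point: PT² = |PO|² − r² = 409, so PT = √409.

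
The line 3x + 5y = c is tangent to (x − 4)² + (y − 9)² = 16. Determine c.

c = 57 ± 4√34

For a tangent, require d(centre, line) = r = 4.
|3·4 + 5·9 − c| / √34 = 4
|c − (57)| = 4√34.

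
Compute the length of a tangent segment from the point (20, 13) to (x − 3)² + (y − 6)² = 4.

√334

The centre is (3, 6) and r = 2. The square of the distance from P to the centre is 289 + 49 = 338.
Power of the point: PT² = |PO|² − r² = 334, so PT = √334.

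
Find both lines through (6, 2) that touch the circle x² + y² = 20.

Let a tangent through (6, 2) have slope m. Its distance from (0, 0) must equal 2√5:
[m·(−6) − (−2)]² = 20(m² + 1)
2m² − 3m − 2 = 0, so m = −1/2 or m = 2.
With m = −1/2: x + 2y = 10. With m = 2: 2x − y = 10.

x + 2y = 10 and 2x − y = 10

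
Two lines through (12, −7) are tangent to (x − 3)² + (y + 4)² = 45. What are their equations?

2x + y = 17 and x − 2y = 26

Let a tangent through (12, −7) have slope m. Its distance from (3, −4) must equal 3√5:
[m·(−9) − (3)]² = 45(m² + 1)
2m² + 3m − 2 = 0, so m = −2 or m = 1/2.
Through (12, −7) these give 2x + y = 17 and x − 2y = 26.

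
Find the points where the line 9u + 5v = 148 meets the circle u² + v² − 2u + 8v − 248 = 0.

Express v = (148 − 9u)/5 and substitute into the circle:
106u² − 3074u + 21624 = 0  ⟹  u² − 29u + 204 = 0
u = 17 or u = 12, giving (17, −1) and (12, 8).

(12, 8) and (17, −1)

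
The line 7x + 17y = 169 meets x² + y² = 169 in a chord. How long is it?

13√2

The distance from (0, 0) to the line is 169/√338, and r² = 169.
Half the chord is √(r² − d²) = √(169/2), so the full chord is 13√2.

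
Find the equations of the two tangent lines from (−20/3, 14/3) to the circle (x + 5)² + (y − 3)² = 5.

x − 2y = −16 and 2x − y = −18

Let a tangent through (−20/3, 14/3) have slope m. Its distance from (−5, 3) must equal √5:
[m·(5/3) − (−5/3)]² = 5(m² + 1)
2m² − 5m + 2 = 0, so m = 1/2 or m = 2.
Through (−20/3, 14/3) these give x − 2y = −16 and 2x − y = −18.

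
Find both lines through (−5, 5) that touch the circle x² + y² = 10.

x + 3y = 10 and 3x + y = −10

A line y − (5) = m(x − (−5)) is tangent when its distance from (0, 0) is √10:
(5m − (−5))² = 10(m² + 1)
3m² + 10m + 3 = 0, so m = −1/3 or m = −3.
Through (−5, 5) these give x + 3y = 10 and 3x + y = −10.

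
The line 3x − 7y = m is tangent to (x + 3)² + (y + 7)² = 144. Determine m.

For a tangent, require d(centre, line) = r = 12.
|3·(−3) − 7·(−7) − m| / √58 = 12
|m − (40)| = 12√58.

m = 40 ± 12√58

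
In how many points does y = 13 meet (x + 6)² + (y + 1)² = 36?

Centre (−6, −1), r² = 36. Distance² from centre to line = (−14)² = 196.
Since d² > r², the line lies outside the circle.

0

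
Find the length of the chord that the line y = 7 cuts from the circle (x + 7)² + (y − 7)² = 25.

The distance from (−7, 7) to the line is 0, and r² = 25.
Half the chord is √(r² − d²) = √(25), so the full chord is 10.

10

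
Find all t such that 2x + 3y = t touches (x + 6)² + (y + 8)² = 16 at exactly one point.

The line touches the circle iff its distance from (−6, −8) is 4:
|2·(−6) + 3·(−8) − t| / √13 = 4
|t − (−36)| = 4√13.

t = −36 ± 4√13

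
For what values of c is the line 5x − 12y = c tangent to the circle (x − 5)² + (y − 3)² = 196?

For a tangent, require d(centre, line) = r = 14.
|5·5 − 12·3 − c| / √169 = 14
|c − (−11)| = 14·13, so c = 171 or c = −193.

c = −193 or c = 171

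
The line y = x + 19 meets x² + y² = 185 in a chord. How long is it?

From the line, y = x + 19. Substituting:
2x² + 38x + 176 = 0  ⟹  x² + 19x + 88 = 0
x = −8 or x = −11, giving (−8, 11) and (−11, 8).
Chord length = distance between (−8, 11) and (−11, 8) = √18 = 3√2.

3√2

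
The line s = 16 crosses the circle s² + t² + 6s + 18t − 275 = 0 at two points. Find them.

The line gives s = 16. Substituting into the circle:
t² + 18t + 77 = 0
t = −7 or t = −11, giving (16, −7) and (16, −11).

(16, −11) and (16, −7)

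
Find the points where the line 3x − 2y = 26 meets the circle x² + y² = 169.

(0, −13) and (12, 5)

Substitute y = (−26 + 3x)/2:
13x² − 156x = 0  ⟹  x² − 12x = 0
x = 12 or x = 0, giving (12, 5) and (0, −13).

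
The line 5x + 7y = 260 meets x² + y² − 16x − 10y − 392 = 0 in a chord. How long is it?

Substitute y = (260 − 5x)/7:
74x² − 3034x + 30192 = 0  ⟹  x² − 41x + 408 = 0
x = 24 or x = 17, giving (24, 20) and (17, 25).
|(24, 20) − (17, 25)| = √((7)² + (−5)²) = √74.

√74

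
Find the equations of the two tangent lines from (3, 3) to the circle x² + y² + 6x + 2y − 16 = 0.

Let a tangent through (3, 3) have slope m. Its distance from (−3, −1) must equal √26:
(−6m − (−4))² = 26(m² + 1)
5m² − 24m − 5 = 0, so m = 5 or m = −1/5.
With m = 5: 5x − y = 12. With m = −1/5: x + 5y = 18.

5x − y = 12 and x + 5y = 18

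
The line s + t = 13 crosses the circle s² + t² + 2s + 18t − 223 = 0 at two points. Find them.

(6, 7) and (15, −2)

From the line, t = −s + 13. Substituting:
2s² − 42s + 180 = 0  ⟹  s² − 21s + 90 = 0
s = 15 or s = 6, giving (15, −2) and (6, 7).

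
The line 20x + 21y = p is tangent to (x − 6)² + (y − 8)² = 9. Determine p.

p = 201 or p = 375

The line touches the circle iff its distance from (6, 8) is 3:
|20·6 + 21·8 − p| / √841 = 3
|p − (288)| = 3·29, so p = 375 or p = 201.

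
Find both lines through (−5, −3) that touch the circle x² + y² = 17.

Write the tangent as mx − y + (−3 − m·(−5)) = 0 and set its distance from the centre to √17:
(5m − (3))² = 17(m² + 1)
4m² − 15m − 4 = 0, so m = 4 or m = −1/4.
Through (−5, −3) these give 4x − y = −17 and x + 4y = −17.

4x − y = −17 and x + 4y = −17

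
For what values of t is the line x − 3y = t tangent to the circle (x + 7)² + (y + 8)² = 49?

Tangency holds when the distance from the centre (−7, −8) to the line equals the radius 7:
|1·(−7) − 3·(−8) − t| / √10 = 7
|t − (17)| = 7√10.

t = 17 ± 7√10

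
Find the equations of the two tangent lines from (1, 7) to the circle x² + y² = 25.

Let a tangent through (1, 7) have slope m. Its distance from (0, 0) must equal 5:
[m·(−1) − (−7)]² = 25(m² + 1)
12m² + 7m − 12 = 0, so m = −4/3 or m = 3/4.
Through (1, 7) these give 4x + 3y = 25 and 3x − 4y = −25.

4x + 3y = 25 and 3x − 4y = −25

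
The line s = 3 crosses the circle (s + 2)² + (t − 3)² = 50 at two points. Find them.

(3, −2) and (3, 8)

The line gives s = 3. Substituting into the circle:
t² − 6t − 16 = 0
t = 8 or t = −2, giving (3, 8) and (3, −2).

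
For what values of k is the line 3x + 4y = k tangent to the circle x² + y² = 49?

k = −35 or k = 35

For a tangent, require d(centre, line) = r = 7.
|3·0 + 4·0 − k| / √25 = 7
|k| = 7·5, so k = 35 or k = −35.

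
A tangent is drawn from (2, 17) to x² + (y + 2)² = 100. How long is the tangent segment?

√265

The centre is (0, −2) and r = 10. The square of the distance from P to the centre is 4 + 361 = 365.
By the tangent–radius right angle, tangent length = √(|PO|² − r²) = √265.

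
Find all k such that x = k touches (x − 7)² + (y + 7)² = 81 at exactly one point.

k = −2 or k = 16

The line touches the circle iff its distance from (7, −7) is 9:
|1·7 + 0·(−7) − k| / √1 = 9
|k − (7)| = 9, so k = 16 or k = −2.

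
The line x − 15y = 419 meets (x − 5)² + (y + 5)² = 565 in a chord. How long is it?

Centre (5, −5), r² = 565. Perpendicular distance d from centre to line = |−339| / √226 = 339/√226.
Half the chord is √(r² − d²) = √(113/2), so the full chord is √226.

√226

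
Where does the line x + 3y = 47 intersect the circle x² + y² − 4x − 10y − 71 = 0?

From the line, y = (47 − x)/3. Substituting:
10x² − 100x + 160 = 0  ⟹  x² − 10x + 16 = 0
x = 8 or x = 2, giving (8, 13) and (2, 15).

(2, 15) and (8, 13)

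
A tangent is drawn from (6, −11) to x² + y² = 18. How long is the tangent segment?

Centre (0, 0), r² = 18. |PO|² = (6)² + (−11)² = 157.
By the tangent–radius right angle, tangent length = √(|PO|² − r²) = √139.

√139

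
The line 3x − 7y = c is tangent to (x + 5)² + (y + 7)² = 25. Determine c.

For a tangent, require d(centre, line) = r = 5.
|3·(−5) − 7·(−7) − c| / √58 = 5
|c − (34)| = 5√58.

c = 34 ± 5√58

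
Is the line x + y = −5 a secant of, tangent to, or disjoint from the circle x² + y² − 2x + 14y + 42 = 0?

secant

Centre (1, −7), r² = 8. Distance² from centre to line = (−1)²/2 = 1/2.
Since d² < r², the line cuts the circle twice.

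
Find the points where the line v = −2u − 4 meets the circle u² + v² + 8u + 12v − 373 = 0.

Express v = −2u − 4 and substitute into the circle:
5u² − 405 = 0  ⟹  u² − 81 = 0
u = 9 or u = −9, giving (9, −22) and (−9, 14).

(−9, 14) and (9, −22)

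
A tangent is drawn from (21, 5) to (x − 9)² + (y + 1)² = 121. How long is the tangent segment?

√59

With centre O = (9, −1), |OP|² = 180 and r² = 121.
By the tangent–radius right angle, tangent length = √(|PO|² − r²) = √59.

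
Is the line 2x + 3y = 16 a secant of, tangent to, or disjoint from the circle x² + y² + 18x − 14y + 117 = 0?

Centre (−9, 7), r² = 13. Distance² from centre to line = (−13)²/13 = 13.
Since d² = r², the line is tangent.

tangent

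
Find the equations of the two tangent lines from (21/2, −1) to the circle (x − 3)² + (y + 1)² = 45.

2x + y = 20 and 2x − y = 22

Let a tangent through (21/2, −1) have slope m. Its distance from (3, −1) must equal 3√5:
(−15/2m − (0))² = 45(m² + 1)
m² − 4 = 0, so m = −2 or m = 2.
With m = −2: 2x + y = 20. With m = 2: 2x − y = 22.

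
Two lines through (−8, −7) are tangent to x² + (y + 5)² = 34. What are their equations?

3x + 5y = −59 and 5x − 3y = −19

Write the tangent as mx − y + (−7 − m·(−8)) = 0 and set its distance from the centre to √34:
(8m − (2))² = 34(m² + 1)
15m² − 16m − 15 = 0, so m = −3/5 or m = 5/3.
Through (−8, −7) these give 3x + 5y = −59 and 5x − 3y = −19.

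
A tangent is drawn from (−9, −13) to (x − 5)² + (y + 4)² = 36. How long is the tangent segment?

√241

The centre is (5, −4) and r = 6. The square of the distance from P to the centre is 196 + 81 = 277.
Power of the point: PT² = |PO|² − r² = 241, so PT = √241.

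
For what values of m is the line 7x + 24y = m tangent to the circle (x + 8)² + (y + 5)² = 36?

For a tangent, require d(centre, line) = r = 6.
|7·(−8) + 24·(−5) − m| / √625 = 6
|m − (−176)| = 6·25, so m = −26 or m = −326.

m = −326 or m = −26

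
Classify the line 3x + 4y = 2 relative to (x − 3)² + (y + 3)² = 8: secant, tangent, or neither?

Substituting the line into the circle gives 25x² − 180x + 212 = 0.
Δ = 32400 − 21200 = 11200.
Two real roots: the line is a secant.

secant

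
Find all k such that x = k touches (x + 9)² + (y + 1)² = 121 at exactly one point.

For a tangent, require d(centre, line) = r = 11.
|1·(−9) + 0·(−1) − k| / √1 = 11
|k − (−9)| = 11, so k = 2 or k = −20.

k = −20 or k = 2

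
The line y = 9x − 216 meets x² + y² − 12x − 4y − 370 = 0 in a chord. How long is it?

2√82

The distance from (6, 2) to the line is 164/√82, and r² = 410.
Chord = 2√(r² − d²) = 2·√(82) = 2√82.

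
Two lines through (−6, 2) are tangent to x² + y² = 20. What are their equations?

x − 2y = −10 and 2x + y = −10

A line y − (2) = m(x − (−6)) is tangent when its distance from (0, 0) is 2√5:
(6m − (−2))² = 20(m² + 1)
2m² + 3m − 2 = 0, so m = 1/2 or m = −2.
Through (−6, 2) these give x − 2y = −10 and 2x + y = −10.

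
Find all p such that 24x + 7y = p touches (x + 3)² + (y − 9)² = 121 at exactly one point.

For a tangent, require d(centre, line) = r = 11.
|24·(−3) + 7·9 − p| / √625 = 11
|p − (−9)| = 11·25, so p = 266 or p = −284.

p = −284 or p = 266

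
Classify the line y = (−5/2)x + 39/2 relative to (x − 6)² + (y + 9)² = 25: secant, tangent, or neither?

neither

Substituting the line into the circle gives 29x² − 618x + 3293 = 0.
Δ = 381924 − 381988 = −64.
No real roots: the line does not meet the circle.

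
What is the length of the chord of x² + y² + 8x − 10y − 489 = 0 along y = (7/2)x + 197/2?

Centre (−4, 5), r² = 530. Perpendicular distance d from centre to line = |159| / √53 = 159/√53.
Chord = 2√(r² − d²) = 2·√(53) = 2√53.

2√53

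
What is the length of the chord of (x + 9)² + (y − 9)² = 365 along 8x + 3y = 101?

2√73

From the line, y = (101 − 8x)/3. Substituting:
73x² − 1022x + 2920 = 0  ⟹  x² − 14x + 40 = 0
x = 10 or x = 4, giving (10, 7) and (4, 23).
Chord length = distance between (10, 7) and (4, 23) = √292 = 2√73.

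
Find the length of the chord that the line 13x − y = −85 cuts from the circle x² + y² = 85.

The distance from (0, 0) to the line is 85/√170, and r² = 85.
Chord = 2√(r² − d²) = 2·√(85/2) = √170.

√170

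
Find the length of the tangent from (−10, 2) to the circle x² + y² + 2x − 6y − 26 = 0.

With centre O = (−1, 3), |OP|² = 82 and r² = 36.
The tangent meets the radius at right angles, so tangent² = |PO|² − r² = 82 − 36 = 46.

√46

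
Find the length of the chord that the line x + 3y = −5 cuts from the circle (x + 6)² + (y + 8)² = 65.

√10

Centre (−6, −8), r² = 65. Perpendicular distance d from centre to line = |−25| / √10 = 25/√10.
Chord = 2√(r² − d²) = 2·√(5/2) = √10.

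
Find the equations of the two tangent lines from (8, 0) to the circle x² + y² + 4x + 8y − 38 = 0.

7x − 3y = 56 and 3x + 7y = 24

A line y − (0) = m(x − (8)) is tangent when its distance from (−2, −4) is √58:
(−10m − (−4))² = 58(m² + 1)
21m² − 40m − 21 = 0, so m = 7/3 or m = −3/7.
With m = 7/3: 7x − 3y = 56. With m = −3/7: 3x + 7y = 24.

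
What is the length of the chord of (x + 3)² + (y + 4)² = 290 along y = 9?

Centre (−3, −4), r² = 290. Perpendicular distance d from centre to line = |−13| / √1 = 13.
Half the chord is √(r² − d²) = √(121), so the full chord is 22.

22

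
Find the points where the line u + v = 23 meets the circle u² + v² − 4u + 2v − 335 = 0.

From the line, v = −u + 23. Substituting:
2u² − 52u + 240 = 0  ⟹  u² − 26u + 120 = 0
u = 20 or u = 6, giving (20, 3) and (6, 17).

(6, 17) and (20, 3)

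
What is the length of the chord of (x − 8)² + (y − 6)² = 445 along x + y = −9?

Substitute y = −x − 9:
2x² + 14x − 156 = 0  ⟹  x² + 7x − 78 = 0
x = 6 or x = −13, giving (6, −15) and (−13, 4).
|(6, −15) − (−13, 4)| = √((19)² + (−19)²) = 19√2.

19√2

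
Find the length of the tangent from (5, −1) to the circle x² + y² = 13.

With centre O = (0, 0), |OP|² = 26 and r² = 13.
Power of the point: PT² = |PO|² − r² = 13, so PT = √13.

√13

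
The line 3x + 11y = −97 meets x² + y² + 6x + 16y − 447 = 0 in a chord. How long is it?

The distance from (−3, −8) to the line is 0/√130, and r² = 520.
Half the chord is √(r² − d²) = √(520), so the full chord is 4√130.

4√130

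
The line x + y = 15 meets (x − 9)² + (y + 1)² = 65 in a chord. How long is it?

9√2

Centre (9, −1), r² = 65. Perpendicular distance d from centre to line = |−7| / √2 = 7/√2.
Half the chord is √(r² − d²) = √(81/2), so the full chord is 9√2.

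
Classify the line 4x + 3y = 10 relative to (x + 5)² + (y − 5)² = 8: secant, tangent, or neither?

Substituting the line into the circle gives 25x² + 130x + 178 = 0.
Discriminant = (130)² − 4·25·(178) = −900 < 0.
No real roots: the line does not meet the circle.

neither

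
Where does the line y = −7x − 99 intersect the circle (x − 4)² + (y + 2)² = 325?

From the line, y = −7x − 99. Substituting:
50x² + 1350x + 9100 = 0  ⟹  x² + 27x + 182 = 0
x = −13 or x = −14, giving (−13, −8) and (−14, −1).

(−14, −1) and (−13, −8)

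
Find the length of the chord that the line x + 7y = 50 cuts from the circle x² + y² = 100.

From the line, y = (50 − x)/7. Substituting:
50x² − 100x − 2400 = 0  ⟹  x² − 2x − 48 = 0
x = 8 or x = −6, giving (8, 6) and (−6, 8).
Chord length = distance between (8, 6) and (−6, 8) = √200 = 10√2.

10√2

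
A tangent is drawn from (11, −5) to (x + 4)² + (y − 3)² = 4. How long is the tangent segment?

The centre is (−4, 3) and r = 2. The square of the distance from P to the centre is 225 + 64 = 289.
The tangent meets the radius at right angles, so tangent² = |PO|² − r² = 289 − 4 = 285.

√285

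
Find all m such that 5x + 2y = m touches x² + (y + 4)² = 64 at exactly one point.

The line touches the circle iff its distance from (0, −4) is 8:
|5·0 + 2·(−4) − m| / √29 = 8
|m − (−8)| = 8√29.

m = −8 ± 8√29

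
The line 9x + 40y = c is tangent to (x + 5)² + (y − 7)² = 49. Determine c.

c = −52 or c = 522

For a tangent, require d(centre, line) = r = 7.
|9·(−5) + 40·7 − c| / √1681 = 7
|c − (235)| = 7·41, so c = 522 or c = −52.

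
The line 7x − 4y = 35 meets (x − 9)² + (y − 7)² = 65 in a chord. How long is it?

The distance from (9, 7) to the line is 0/√65, and r² = 65.
Chord = 2√(r² − d²) = 2·√(65) = 2√65.

2√65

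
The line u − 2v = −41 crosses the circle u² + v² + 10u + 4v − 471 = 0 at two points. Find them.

(−25, 8) and (−1, 20)

From the line, v = (41 + u)/2. Substituting:
5u² + 130u + 125 = 0  ⟹  u² + 26u + 25 = 0
u = −1 or u = −25, giving (−1, 20) and (−25, 8).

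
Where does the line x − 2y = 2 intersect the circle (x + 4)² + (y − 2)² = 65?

Express y = (−2 + x)/2 and substitute into the circle:
5x² + 20x − 160 = 0  ⟹  x² + 4x − 32 = 0
x = 4 or x = −8, giving (4, 1) and (−8, −5).

(−8, −5) and (4, 1)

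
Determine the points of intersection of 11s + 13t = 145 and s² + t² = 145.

From the line, t = (145 − 11s)/13. Substituting:
290s² − 3190s − 3480 = 0  ⟹  s² − 11s − 12 = 0
s = 12 or s = −1, giving (12, 1) and (−1, 12).

(−1, 12) and (12, 1)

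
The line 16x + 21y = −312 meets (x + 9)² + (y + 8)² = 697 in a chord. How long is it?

2√697

Express y = (−312 − 16x)/21 and substitute into the circle:
697x² + 12546x − 250920 = 0  ⟹  x² + 18x − 360 = 0
x = 12 or x = −30, giving (12, −24) and (−30, 8).
Chord length = distance between (12, −24) and (−30, 8) = √2788 = 2√697.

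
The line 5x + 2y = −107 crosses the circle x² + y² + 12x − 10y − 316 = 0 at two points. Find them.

Substitute y = (−107 − 5x)/2:
29x² + 1218x + 12325 = 0  ⟹  x² + 42x + 425 = 0
x = −17 or x = −25, giving (−17, −11) and (−25, 9).

(−25, 9) and (−17, −11)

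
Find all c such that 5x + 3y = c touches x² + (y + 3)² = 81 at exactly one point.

c = −9 ± 9√34

The line touches the circle iff its distance from (0, −3) is 9:
|5·0 + 3·(−3) − c| / √34 = 9
|c − (−9)| = 9√34.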